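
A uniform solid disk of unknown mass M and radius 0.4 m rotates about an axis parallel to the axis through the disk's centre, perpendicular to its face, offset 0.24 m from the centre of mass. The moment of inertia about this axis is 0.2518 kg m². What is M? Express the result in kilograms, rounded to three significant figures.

1.83

I = I_cm + Md² = (1/2)MR² + Md² = M·[0.5·(0.4)² + (0.24)²] = M·0.1376.
So M = 0.2518 / 0.1376 = 1.8299 kg.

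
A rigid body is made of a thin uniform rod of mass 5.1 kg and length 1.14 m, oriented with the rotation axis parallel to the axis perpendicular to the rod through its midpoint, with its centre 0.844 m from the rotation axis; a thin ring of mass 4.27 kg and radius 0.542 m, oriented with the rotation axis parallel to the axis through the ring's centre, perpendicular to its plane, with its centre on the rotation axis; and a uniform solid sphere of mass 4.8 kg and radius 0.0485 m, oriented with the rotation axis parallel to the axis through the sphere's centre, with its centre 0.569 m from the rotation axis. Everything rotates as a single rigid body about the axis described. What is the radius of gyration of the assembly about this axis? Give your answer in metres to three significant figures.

0.703

Thin rod: I_cm = (1/12)ML² = (1/12)(5.1)(1.14)² = 0.55233 kg·m²; centre at d = 0.844 m, so I = I_cm + Md² gives I = 0.55233 + (5.1)(0.844)² = 4.1852 kg·m².
Thin ring: I_cm = MR² = (4.27)(0.542)² = 1.2544 kg·m²; axis through the centre, so I = 1.2544 kg·m².
Solid sphere: I_cm = (2/5)MR² = (2/5)(4.8)(0.0485)² = 0.0045163 kg·m²; centre at d = 0.569 m, so I = I_cm + Md² gives I = 0.0045163 + (4.8)(0.569)² = 1.5586 kg·m².
Total I = 6.9982 kg·m²; total mass M = 14.17 kg.
k = √(I/M) = √(6.9982/14.17) = 0.70276 m.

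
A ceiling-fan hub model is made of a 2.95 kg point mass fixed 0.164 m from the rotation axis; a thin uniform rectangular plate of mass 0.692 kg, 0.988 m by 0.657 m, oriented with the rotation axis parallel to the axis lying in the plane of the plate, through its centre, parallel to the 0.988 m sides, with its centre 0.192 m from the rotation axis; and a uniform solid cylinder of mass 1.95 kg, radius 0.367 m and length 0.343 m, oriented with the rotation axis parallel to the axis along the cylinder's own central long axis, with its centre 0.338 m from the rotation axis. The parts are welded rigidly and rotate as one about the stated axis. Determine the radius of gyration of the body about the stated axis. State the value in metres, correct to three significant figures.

Point mass: I_cm = 0; centre at d = 0.164 m, so the parallel axis theorem gives I = 0 + (2.95)(0.164)² = 0.079343 kg·m².
Rectangular plate: I_cm = (1/12)Mb² = (1/12)(0.692)(0.657)² = 0.024892 kg·m²; centre at d = 0.192 m, so the parallel axis theorem gives I = 0.024892 + (0.692)(0.192)² = 0.050402 kg·m².
Solid cylinder: I_cm = (1/2)MR² = (1/2)(1.95)(0.367)² = 0.13132 kg·m²; centre at d = 0.338 m, so the parallel axis theorem gives I = 0.13132 + (1.95)(0.338)² = 0.3541 kg·m².
Total I = 0.48384 kg·m²; total mass M = 5.592 kg.
k = √(I/M) = √(0.48384/5.592) = 0.29415 m.

0.294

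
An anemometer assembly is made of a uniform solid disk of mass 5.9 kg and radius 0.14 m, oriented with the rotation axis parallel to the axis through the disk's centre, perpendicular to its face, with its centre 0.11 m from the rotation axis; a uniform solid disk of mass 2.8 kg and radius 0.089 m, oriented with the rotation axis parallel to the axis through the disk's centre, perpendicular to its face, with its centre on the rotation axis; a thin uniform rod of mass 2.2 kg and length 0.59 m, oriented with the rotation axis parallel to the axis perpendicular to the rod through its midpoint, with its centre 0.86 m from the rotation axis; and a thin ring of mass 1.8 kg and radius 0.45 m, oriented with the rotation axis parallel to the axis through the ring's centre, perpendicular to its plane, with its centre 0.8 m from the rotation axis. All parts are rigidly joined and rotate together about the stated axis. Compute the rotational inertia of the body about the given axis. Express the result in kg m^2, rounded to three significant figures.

Solid disk: I_cm = (1/2)MR² = (1/2)(5.9)(0.14)² = 0.05782 kg m^2; centre at d = 0.11 m, so I = I_cm + Md² gives I = 0.05782 + (5.9)(0.11)² = 0.12921 kg m^2.
Solid disk: I_cm = (1/2)MR² = (1/2)(2.8)(0.089)² = 0.011089 kg m^2; axis through the centre, so I = 0.011089 kg m^2.
Thin rod: I_cm = (1/12)ML² = (1/12)(2.2)(0.59)² = 0.063818 kg m^2; centre at d = 0.86 m, so I = I_cm + Md² gives I = 0.063818 + (2.2)(0.86)² = 1.6909 kg m^2.
Thin ring: I_cm = MR² = (1.8)(0.45)² = 0.3645 kg m^2; centre at d = 0.8 m, so I = I_cm + Md² gives I = 0.3645 + (1.8)(0.8)² = 1.5165 kg m^2.
Total I = 0.12921 + 0.011089 + 1.6909 + 1.5165 = 3.3477 kg m^2.

3.35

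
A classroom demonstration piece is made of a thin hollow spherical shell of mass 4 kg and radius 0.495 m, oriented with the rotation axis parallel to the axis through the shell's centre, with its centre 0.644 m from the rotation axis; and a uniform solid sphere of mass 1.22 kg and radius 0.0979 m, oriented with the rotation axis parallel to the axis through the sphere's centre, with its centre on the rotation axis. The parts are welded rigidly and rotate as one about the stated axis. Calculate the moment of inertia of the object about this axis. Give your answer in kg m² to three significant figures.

2.32

Spherical shell: I_cm = (2/3)MR² = (2/3)(4)(0.495)² = 0.6534 kg m²; centre at d = 0.644 m, so I = I_cm + Md² gives I = 0.6534 + (4)(0.644)² = 2.3123 kg m².
Solid sphere: I_cm = (2/5)MR² = (2/5)(1.22)(0.0979)² = 0.0046772 kg m²; axis through the centre, so I = 0.0046772 kg m².
Total I = 2.3123 + 0.0046772 = 2.317 kg m².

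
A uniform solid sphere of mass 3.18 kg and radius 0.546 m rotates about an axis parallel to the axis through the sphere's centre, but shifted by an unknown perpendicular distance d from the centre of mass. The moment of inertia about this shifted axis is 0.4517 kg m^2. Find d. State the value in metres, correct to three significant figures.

0.151

About the centre-of-mass axis, I_cm = (2/5)MR² = (2/5)(3.18)(0.546)² = 0.3792 kg m^2.
Parallel axis theorem: I = I_cm + Md², so Md² = 0.4517 − 0.3792 = 0.072496 kg m^2.
d = √(0.072496 / 3.18) = 0.15099 m.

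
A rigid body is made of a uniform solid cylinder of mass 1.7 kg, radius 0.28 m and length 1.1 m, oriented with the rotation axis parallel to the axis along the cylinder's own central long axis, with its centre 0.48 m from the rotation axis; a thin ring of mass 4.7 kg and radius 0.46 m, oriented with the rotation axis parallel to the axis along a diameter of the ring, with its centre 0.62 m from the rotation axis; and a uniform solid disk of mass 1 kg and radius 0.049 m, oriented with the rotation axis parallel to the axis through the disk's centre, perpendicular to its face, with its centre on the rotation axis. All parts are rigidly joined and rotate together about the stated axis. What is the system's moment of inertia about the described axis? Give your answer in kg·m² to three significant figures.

2.76

Solid cylinder: I_cm = (1/2)MR² = (1/2)(1.7)(0.28)² = 0.06664 kg·m²; centre at d = 0.48 m, so I = I_cm + Md² gives I = 0.06664 + (1.7)(0.48)² = 0.45832 kg·m².
Thin ring: I_cm = (1/2)MR² = (1/2)(4.7)(0.46)² = 0.49726 kg·m²; centre at d = 0.62 m, so I = I_cm + Md² gives I = 0.49726 + (4.7)(0.62)² = 2.3039 kg·m².
Solid disk: I_cm = (1/2)MR² = (1/2)(1)(0.049)² = 0.0012005 kg·m²; axis through the centre, so I = 0.0012005 kg·m².
Total I = 0.45832 + 2.3039 + 0.0012005 = 2.7635 kg·m².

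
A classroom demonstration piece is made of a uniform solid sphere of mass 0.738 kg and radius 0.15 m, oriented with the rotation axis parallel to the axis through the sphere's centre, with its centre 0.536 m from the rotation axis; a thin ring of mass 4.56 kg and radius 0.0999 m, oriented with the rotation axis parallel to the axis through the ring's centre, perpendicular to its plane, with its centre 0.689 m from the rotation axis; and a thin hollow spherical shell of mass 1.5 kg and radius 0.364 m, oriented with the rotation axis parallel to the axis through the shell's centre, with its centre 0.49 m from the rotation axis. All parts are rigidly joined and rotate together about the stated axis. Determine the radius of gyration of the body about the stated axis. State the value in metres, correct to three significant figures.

Solid sphere: I_cm = (2/5)MR² = (2/5)(0.738)(0.15)² = 0.006642 kg·m²; centre at d = 0.536 m, so I = I_cm + Md² gives I = 0.006642 + (0.738)(0.536)² = 0.21867 kg·m².
Thin ring: I_cm = MR² = (4.56)(0.0999)² = 0.045509 kg·m²; centre at d = 0.689 m, so I = I_cm + Md² gives I = 0.045509 + (4.56)(0.689)² = 2.2102 kg·m².
Spherical shell: I_cm = (2/3)MR² = (2/3)(1.5)(0.364)² = 0.1325 kg·m²; centre at d = 0.49 m, so I = I_cm + Md² gives I = 0.1325 + (1.5)(0.49)² = 0.49265 kg·m².
Total I = 2.9215 kg·m²; total mass M = 6.798 kg.
k = √(I/M) = √(2.9215/6.798) = 0.65557 m.

0.656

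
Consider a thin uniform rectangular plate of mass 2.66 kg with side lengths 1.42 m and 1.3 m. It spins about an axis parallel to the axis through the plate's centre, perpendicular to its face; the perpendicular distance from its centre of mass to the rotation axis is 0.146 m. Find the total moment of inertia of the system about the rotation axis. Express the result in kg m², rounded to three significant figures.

I_cm = (1/12)M(a²+b²) = (1/12)(2.66)[(1.42)² + (1.3)²] = 0.82159 kg m²; centre at d = 0.146 m, so the parallel axis theorem gives I = 0.82159 + (2.66)(0.146)² = 0.87829 kg m².

0.878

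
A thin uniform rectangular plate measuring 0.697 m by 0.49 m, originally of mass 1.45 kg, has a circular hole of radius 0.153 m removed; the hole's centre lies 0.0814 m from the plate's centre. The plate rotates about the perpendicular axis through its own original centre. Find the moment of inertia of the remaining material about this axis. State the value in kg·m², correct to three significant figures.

0.0820

Unpierced body about its centre: I₀ = (1/12)M(a²+b²) = (1/12)(1.45)[(0.697)² + (0.49)²] = 0.087714 kg·m².
The removed disk has mass m = M·πr²/(ab) = (1.45)·π(0.153)²/(0.697·0.49) = 0.31223 kg (same uniform areal density).
Its moment of inertia about the rotation axis (parallel-axis theorem): I_hole = (1/2)mr² + md² = (1/2)(0.31223)(0.153)² + (0.31223)(0.0814)² = 0.0057233 kg·m².
Treating the hole as negative mass, I = I₀ − I_hole = 0.087714 − 0.0057233 = 0.081991 kg·m².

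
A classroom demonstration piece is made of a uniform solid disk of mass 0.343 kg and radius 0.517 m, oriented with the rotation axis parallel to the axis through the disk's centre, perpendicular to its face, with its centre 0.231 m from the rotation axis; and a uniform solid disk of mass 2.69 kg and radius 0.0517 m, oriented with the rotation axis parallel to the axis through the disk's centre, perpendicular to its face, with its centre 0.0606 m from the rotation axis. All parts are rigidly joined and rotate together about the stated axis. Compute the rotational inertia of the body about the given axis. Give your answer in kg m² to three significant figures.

Solid disk: I_cm = (1/2)MR² = (1/2)(0.343)(0.517)² = 0.04584 kg m²; centre at d = 0.231 m, so I = I_cm + Md² gives I = 0.04584 + (0.343)(0.231)² = 0.064143 kg m².
Solid disk: I_cm = (1/2)MR² = (1/2)(2.69)(0.0517)² = 0.003595 kg m²; centre at d = 0.0606 m, so I = I_cm + Md² gives I = 0.003595 + (2.69)(0.0606)² = 0.013474 kg m².
Total I = 0.064143 + 0.013474 = 0.077617 kg m².

0.0776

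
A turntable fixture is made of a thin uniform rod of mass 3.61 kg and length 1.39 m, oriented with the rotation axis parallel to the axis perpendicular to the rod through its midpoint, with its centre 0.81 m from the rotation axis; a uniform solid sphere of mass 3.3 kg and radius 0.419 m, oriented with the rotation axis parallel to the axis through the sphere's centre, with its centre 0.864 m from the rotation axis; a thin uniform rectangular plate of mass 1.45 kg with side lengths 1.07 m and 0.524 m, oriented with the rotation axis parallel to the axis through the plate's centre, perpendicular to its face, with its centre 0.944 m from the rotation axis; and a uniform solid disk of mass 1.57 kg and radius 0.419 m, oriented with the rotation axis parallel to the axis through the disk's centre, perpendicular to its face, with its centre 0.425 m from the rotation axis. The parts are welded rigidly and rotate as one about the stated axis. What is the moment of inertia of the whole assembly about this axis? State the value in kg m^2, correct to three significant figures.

7.53

Thin rod: I_cm = (1/12)ML² = (1/12)(3.61)(1.39)² = 0.58124 kg m^2; centre at d = 0.81 m, so the parallel axis theorem gives I = 0.58124 + (3.61)(0.81)² = 2.9498 kg m^2.
Solid sphere: I_cm = (2/5)MR² = (2/5)(3.3)(0.419)² = 0.23174 kg m^2; centre at d = 0.864 m, so the parallel axis theorem gives I = 0.23174 + (3.3)(0.864)² = 2.6952 kg m^2.
Rectangular plate: I_cm = (1/12)M(a²+b²) = (1/12)(1.45)[(1.07)² + (0.524)²] = 0.17152 kg m^2; centre at d = 0.944 m, so the parallel axis theorem gives I = 0.17152 + (1.45)(0.944)² = 1.4637 kg m^2.
Solid disk: I_cm = (1/2)MR² = (1/2)(1.57)(0.419)² = 0.13782 kg m^2; centre at d = 0.425 m, so the parallel axis theorem gives I = 0.13782 + (1.57)(0.425)² = 0.4214 kg m^2.
Total I = 2.9498 + 2.6952 + 1.4637 + 0.4214 = 7.53 kg m^2.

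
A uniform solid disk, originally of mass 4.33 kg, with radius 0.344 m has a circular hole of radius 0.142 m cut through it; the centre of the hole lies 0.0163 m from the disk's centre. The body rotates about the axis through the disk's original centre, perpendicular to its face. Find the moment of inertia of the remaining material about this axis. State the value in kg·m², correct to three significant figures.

0.249

Unpierced body about its centre: I₀ = (1/2)MR² = (1/2)(4.33)(0.344)² = 0.2562 kg·m².
The removed disk has mass m = M·(r/R)² = (4.33)(0.142/0.344)² = 0.73782 kg (same uniform areal density).
Its moment of inertia about the rotation axis (parallel-axis theorem): I_hole = (1/2)mr² + md² = (1/2)(0.73782)(0.142)² + (0.73782)(0.0163)² = 0.0076347 kg·m².
Treating the hole as negative mass, I = I₀ − I_hole = 0.2562 − 0.0076347 = 0.24856 kg·m².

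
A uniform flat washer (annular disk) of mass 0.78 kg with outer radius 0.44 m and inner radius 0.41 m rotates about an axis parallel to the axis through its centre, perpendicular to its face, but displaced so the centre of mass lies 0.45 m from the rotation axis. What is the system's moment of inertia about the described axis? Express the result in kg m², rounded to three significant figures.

0.299

I_cm = (1/2)M(R²+r²) = (1/2)(0.78)[(0.44)² + (0.41)²] = 0.14106 kg m²; centre at d = 0.45 m, so the parallel axis theorem gives I = 0.14106 + (0.78)(0.45)² = 0.29901 kg m².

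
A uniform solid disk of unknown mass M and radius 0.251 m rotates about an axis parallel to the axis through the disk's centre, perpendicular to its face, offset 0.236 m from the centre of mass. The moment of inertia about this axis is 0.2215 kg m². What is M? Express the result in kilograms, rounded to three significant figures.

2.54

I = I_cm + Md² = (1/2)MR² + Md² = M·[0.5·(0.251)² + (0.236)²] = M·0.087196.
So M = 0.2215 / 0.087196 = 2.5402 kg.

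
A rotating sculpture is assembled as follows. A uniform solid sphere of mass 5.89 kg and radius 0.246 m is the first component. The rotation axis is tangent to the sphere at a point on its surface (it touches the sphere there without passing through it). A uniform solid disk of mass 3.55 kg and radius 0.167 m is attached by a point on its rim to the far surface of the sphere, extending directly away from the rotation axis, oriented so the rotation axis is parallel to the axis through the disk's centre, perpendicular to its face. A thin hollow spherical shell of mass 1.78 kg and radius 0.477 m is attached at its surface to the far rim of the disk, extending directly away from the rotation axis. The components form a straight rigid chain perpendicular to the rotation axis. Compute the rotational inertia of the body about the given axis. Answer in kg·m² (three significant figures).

5.38

Solid sphere: I_cm = (2/5)MR² = (2/5)(5.89)(0.246)² = 0.14258 kg·m²; centre at d = 0.246 m, so I = I_cm + Md² gives I = 0.14258 + (5.89)(0.246)² = 0.49901 kg·m².
Solid disk: I_cm = (1/2)MR² = (1/2)(3.55)(0.167)² = 0.049503 kg·m²; centre at d = 0.246 + 0.246 + 0.167 = 0.659 m, so I = I_cm + Md² gives I = 0.049503 + (3.55)(0.659)² = 1.5912 kg·m².
Spherical shell: I_cm = (2/3)MR² = (2/3)(1.78)(0.477)² = 0.27 kg·m²; centre at d = 0.246 + 0.246 + 0.167 + 0.167 + 0.477 = 1.303 m, so I = I_cm + Md² gives I = 0.27 + (1.78)(1.303)² = 3.2921 kg·m².
Total I = 0.49901 + 1.5912 + 3.2921 = 5.3823 kg·m².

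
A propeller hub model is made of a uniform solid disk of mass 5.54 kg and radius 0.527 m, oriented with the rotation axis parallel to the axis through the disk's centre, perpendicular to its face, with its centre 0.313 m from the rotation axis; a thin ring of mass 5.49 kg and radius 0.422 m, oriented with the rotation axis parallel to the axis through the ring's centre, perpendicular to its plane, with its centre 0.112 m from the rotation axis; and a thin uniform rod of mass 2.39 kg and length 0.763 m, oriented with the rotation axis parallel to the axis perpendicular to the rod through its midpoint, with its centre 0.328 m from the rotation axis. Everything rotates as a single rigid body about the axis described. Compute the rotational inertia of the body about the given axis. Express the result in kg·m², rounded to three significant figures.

Solid disk: I_cm = (1/2)MR² = (1/2)(5.54)(0.527)² = 0.76931 kg·m²; centre at d = 0.313 m, so the parallel axis theorem gives I = 0.76931 + (5.54)(0.313)² = 1.3121 kg·m².
Thin ring: I_cm = MR² = (5.49)(0.422)² = 0.97768 kg·m²; centre at d = 0.112 m, so the parallel axis theorem gives I = 0.97768 + (5.49)(0.112)² = 1.0465 kg·m².
Thin rod: I_cm = (1/12)ML² = (1/12)(2.39)(0.763)² = 0.11595 kg·m²; centre at d = 0.328 m, so the parallel axis theorem gives I = 0.11595 + (2.39)(0.328)² = 0.37307 kg·m².
Total I = 1.3121 + 1.0465 + 0.37307 = 2.7317 kg·m².

2.73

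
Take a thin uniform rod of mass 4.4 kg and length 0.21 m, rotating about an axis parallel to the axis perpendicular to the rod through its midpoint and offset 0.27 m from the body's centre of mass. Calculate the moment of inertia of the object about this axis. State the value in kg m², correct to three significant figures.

0.337

I_cm = (1/12)ML² = (1/12)(4.4)(0.21)² = 0.01617 kg m²; centre at d = 0.27 m, so I = I_cm + Md² gives I = 0.01617 + (4.4)(0.27)² = 0.33693 kg m².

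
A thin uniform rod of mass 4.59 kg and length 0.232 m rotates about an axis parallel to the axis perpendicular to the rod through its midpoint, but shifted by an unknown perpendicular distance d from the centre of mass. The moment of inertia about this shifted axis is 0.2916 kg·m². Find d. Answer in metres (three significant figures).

About the centre-of-mass axis, I_cm = (1/12)ML² = (1/12)(4.59)(0.232)² = 0.020588 kg·m².
Parallel axis theorem: I = I_cm + Md², so Md² = 0.2916 − 0.020588 = 0.27101 kg·m².
d = √(0.27101 / 4.59) = 0.24299 m.

0.243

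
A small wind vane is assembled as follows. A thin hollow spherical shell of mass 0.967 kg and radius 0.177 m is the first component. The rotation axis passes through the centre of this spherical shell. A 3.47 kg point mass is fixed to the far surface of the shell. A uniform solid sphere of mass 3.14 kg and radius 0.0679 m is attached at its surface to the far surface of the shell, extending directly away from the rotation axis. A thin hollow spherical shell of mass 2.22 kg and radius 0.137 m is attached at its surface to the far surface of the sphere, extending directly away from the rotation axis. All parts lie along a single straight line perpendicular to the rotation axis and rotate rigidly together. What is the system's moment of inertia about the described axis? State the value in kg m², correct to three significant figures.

Spherical shell: I_cm = (2/3)MR² = (2/3)(0.967)(0.177)² = 0.020197 kg m²; axis through the centre, so I = 0.020197 kg m².
Point mass: I_cm = 0; centre at d = 0.177 m, so the parallel axis theorem gives I = 0 + (3.47)(0.177)² = 0.10871 kg m².
Solid sphere: I_cm = (2/5)MR² = (2/5)(3.14)(0.0679)² = 0.0057907 kg m²; centre at d = 0.177 + 0.0679 = 0.2449 m, so the parallel axis theorem gives I = 0.0057907 + (3.14)(0.2449)² = 0.19412 kg m².
Spherical shell: I_cm = (2/3)MR² = (2/3)(2.22)(0.137)² = 0.027778 kg m²; centre at d = 0.177 + 0.0679 + 0.0679 + 0.137 = 0.4498 m, so the parallel axis theorem gives I = 0.027778 + (2.22)(0.4498)² = 0.47693 kg m².
Total I = 0.020197 + 0.10871 + 0.19412 + 0.47693 = 0.79995 kg m².

0.800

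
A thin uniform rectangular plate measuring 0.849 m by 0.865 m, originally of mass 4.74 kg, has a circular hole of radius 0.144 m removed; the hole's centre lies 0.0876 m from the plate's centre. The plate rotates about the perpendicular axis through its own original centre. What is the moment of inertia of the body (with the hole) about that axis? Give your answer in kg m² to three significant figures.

Unpierced body about its centre: I₀ = (1/12)M(a²+b²) = (1/12)(4.74)[(0.849)² + (0.865)²] = 0.58027 kg m².
The removed disk has mass m = M·πr²/(ab) = (4.74)·π(0.144)²/(0.849·0.865) = 0.42046 kg (same uniform areal density).
Its moment of inertia about the rotation axis (parallel-axis theorem): I_hole = (1/2)mr² + md² = (1/2)(0.42046)(0.144)² + (0.42046)(0.0876)² = 0.0075859 kg m².
Treating the hole as negative mass, I = I₀ − I_hole = 0.58027 − 0.0075859 = 0.57268 kg m².

0.573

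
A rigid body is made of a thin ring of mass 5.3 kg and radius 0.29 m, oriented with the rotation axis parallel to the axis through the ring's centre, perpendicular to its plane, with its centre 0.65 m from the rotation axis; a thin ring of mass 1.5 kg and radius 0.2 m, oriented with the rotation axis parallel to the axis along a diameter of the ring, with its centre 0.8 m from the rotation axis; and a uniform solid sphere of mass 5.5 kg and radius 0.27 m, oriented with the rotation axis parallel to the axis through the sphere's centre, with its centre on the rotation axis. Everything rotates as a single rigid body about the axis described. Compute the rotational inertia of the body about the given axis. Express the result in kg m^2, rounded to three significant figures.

Thin ring: I_cm = MR² = (5.3)(0.29)² = 0.44573 kg m^2; centre at d = 0.65 m, so I = I_cm + Md² gives I = 0.44573 + (5.3)(0.65)² = 2.685 kg m^2.
Thin ring: I_cm = (1/2)MR² = (1/2)(1.5)(0.2)² = 0.03 kg m^2; centre at d = 0.8 m, so I = I_cm + Md² gives I = 0.03 + (1.5)(0.8)² = 0.99 kg m^2.
Solid sphere: I_cm = (2/5)MR² = (2/5)(5.5)(0.27)² = 0.16038 kg m^2; axis through the centre, so I = 0.16038 kg m^2.
Total I = 2.685 + 0.99 + 0.16038 = 3.8354 kg m^2.

3.84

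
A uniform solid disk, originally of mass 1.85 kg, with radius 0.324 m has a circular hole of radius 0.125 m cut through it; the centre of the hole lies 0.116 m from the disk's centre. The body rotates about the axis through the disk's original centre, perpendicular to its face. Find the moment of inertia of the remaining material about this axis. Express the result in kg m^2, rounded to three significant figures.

0.0912

Unpierced body about its centre: I₀ = (1/2)MR² = (1/2)(1.85)(0.324)² = 0.097103 kg m^2.
The removed disk has mass m = M·(r/R)² = (1.85)(0.125/0.324)² = 0.27536 kg (same uniform areal density).
Its moment of inertia about the rotation axis (parallel-axis theorem): I_hole = (1/2)mr² + md² = (1/2)(0.27536)(0.125)² + (0.27536)(0.116)² = 0.0058565 kg m^2.
Treating the hole as negative mass, I = I₀ − I_hole = 0.097103 − 0.0058565 = 0.091246 kg m^2.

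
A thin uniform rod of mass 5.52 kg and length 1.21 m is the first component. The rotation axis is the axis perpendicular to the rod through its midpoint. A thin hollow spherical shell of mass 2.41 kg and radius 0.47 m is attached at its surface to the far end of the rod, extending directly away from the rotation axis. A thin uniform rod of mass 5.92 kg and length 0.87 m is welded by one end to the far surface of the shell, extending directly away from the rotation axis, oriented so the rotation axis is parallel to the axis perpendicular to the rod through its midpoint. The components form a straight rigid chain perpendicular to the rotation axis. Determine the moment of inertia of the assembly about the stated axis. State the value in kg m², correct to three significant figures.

27.4

Thin rod: I_cm = (1/12)ML² = (1/12)(5.52)(1.21)² = 0.67349 kg m²; axis through the centre, so I = 0.67349 kg m².
Spherical shell: I_cm = (2/3)MR² = (2/3)(2.41)(0.47)² = 0.35491 kg m²; centre at d = 0.605 + 0.47 = 1.075 m, so I = I_cm + Md² gives I = 0.35491 + (2.41)(1.075)² = 3.14 kg m².
Thin rod: I_cm = (1/12)ML² = (1/12)(5.92)(0.87)² = 0.3734 kg m²; centre at d = 0.605 + 0.47 + 0.47 + 0.435 = 1.98 m, so I = I_cm + Md² gives I = 0.3734 + (5.92)(1.98)² = 23.582 kg m².
Total I = 0.67349 + 3.14 + 23.582 = 27.396 kg m².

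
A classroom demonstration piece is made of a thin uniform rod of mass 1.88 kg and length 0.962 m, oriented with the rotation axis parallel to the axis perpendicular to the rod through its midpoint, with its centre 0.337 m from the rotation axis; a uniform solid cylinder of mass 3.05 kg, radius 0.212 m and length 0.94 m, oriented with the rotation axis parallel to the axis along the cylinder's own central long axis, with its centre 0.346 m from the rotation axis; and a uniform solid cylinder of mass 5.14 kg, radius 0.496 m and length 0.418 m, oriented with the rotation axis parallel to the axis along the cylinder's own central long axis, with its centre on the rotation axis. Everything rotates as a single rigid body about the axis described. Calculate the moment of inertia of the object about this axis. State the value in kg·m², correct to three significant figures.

1.42

Thin rod: I_cm = (1/12)ML² = (1/12)(1.88)(0.962)² = 0.14499 kg·m²; centre at d = 0.337 m, so I = I_cm + Md² gives I = 0.14499 + (1.88)(0.337)² = 0.3585 kg·m².
Solid cylinder: I_cm = (1/2)MR² = (1/2)(3.05)(0.212)² = 0.06854 kg·m²; centre at d = 0.346 m, so I = I_cm + Md² gives I = 0.06854 + (3.05)(0.346)² = 0.43367 kg·m².
Solid cylinder: I_cm = (1/2)MR² = (1/2)(5.14)(0.496)² = 0.63226 kg·m²; axis through the centre, so I = 0.63226 kg·m².
Total I = 0.3585 + 0.43367 + 0.63226 = 1.4244 kg·m².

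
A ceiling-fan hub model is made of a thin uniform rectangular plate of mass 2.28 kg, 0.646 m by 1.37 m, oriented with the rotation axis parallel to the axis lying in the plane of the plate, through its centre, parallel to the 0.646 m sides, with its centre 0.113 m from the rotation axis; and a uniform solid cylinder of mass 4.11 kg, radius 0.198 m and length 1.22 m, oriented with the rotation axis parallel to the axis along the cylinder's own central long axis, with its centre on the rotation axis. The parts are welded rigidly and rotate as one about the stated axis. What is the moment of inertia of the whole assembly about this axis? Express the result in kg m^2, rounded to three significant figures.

Rectangular plate: I_cm = (1/12)Mb² = (1/12)(2.28)(1.37)² = 0.35661 kg m^2; centre at d = 0.113 m, so the parallel axis theorem gives I = 0.35661 + (2.28)(0.113)² = 0.38572 kg m^2.
Solid cylinder: I_cm = (1/2)MR² = (1/2)(4.11)(0.198)² = 0.080564 kg m^2; axis through the centre, so I = 0.080564 kg m^2.
Total I = 0.38572 + 0.080564 = 0.46629 kg m^2.

0.466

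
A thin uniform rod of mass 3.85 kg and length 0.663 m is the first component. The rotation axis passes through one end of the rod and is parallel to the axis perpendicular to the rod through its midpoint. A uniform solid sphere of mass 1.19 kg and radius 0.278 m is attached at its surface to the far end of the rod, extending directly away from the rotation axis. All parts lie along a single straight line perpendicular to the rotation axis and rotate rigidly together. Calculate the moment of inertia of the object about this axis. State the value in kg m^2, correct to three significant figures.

1.65

Thin rod: I_cm = (1/12)ML² = (1/12)(3.85)(0.663)² = 0.14103 kg m^2; centre at d = 0.3315 m, so I = I_cm + Md² gives I = 0.14103 + (3.85)(0.3315)² = 0.56411 kg m^2.
Solid sphere: I_cm = (2/5)MR² = (2/5)(1.19)(0.278)² = 0.036787 kg m^2; centre at d = 0.3315 + 0.3315 + 0.278 = 0.941 m, so I = I_cm + Md² gives I = 0.036787 + (1.19)(0.941)² = 1.0905 kg m^2.
Total I = 0.56411 + 1.0905 = 1.6546 kg m^2.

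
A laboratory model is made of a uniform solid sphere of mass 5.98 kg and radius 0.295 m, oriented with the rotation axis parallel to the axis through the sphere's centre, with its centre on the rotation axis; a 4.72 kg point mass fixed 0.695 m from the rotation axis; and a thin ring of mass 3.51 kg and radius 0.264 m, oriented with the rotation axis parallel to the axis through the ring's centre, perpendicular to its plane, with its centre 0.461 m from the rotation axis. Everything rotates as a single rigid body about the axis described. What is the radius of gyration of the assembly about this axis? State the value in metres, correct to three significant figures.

0.495

Solid sphere: I_cm = (2/5)MR² = (2/5)(5.98)(0.295)² = 0.20816 kg m^2; axis through the centre, so I = 0.20816 kg m^2.
Point mass: I_cm = 0; centre at d = 0.695 m, so I = I_cm + Md² gives I = 0 + (4.72)(0.695)² = 2.2799 kg m^2.
Thin ring: I_cm = MR² = (3.51)(0.264)² = 0.24463 kg m^2; centre at d = 0.461 m, so I = I_cm + Md² gives I = 0.24463 + (3.51)(0.461)² = 0.99058 kg m^2.
Total I = 3.4786 kg m^2; total mass M = 14.21 kg.
k = √(I/M) = √(3.4786/14.21) = 0.49477 m.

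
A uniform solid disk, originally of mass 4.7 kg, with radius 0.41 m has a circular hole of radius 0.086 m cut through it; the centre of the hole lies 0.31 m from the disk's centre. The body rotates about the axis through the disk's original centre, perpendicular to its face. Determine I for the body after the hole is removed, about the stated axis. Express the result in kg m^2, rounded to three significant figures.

Unpierced body about its centre: I₀ = (1/2)MR² = (1/2)(4.7)(0.41)² = 0.39503 kg m^2.
The removed disk has mass m = M·(r/R)² = (4.7)(0.086/0.41)² = 0.20679 kg (same uniform areal density).
Its moment of inertia about the rotation axis (parallel-axis theorem): I_hole = (1/2)mr² + md² = (1/2)(0.20679)(0.086)² + (0.20679)(0.31)² = 0.020637 kg m^2.
Treating the hole as negative mass, I = I₀ − I_hole = 0.39503 − 0.020637 = 0.3744 kg m^2.

0.374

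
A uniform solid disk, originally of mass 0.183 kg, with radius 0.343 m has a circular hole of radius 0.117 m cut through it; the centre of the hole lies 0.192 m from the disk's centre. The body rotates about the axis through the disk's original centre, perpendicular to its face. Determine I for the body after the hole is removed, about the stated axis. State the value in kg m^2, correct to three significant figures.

0.00983

Unpierced body about its centre: I₀ = (1/2)MR² = (1/2)(0.183)(0.343)² = 0.010765 kg m^2.
The removed disk has mass m = M·(r/R)² = (0.183)(0.117/0.343)² = 0.021293 kg (same uniform areal density).
Its moment of inertia about the rotation axis (parallel-axis theorem): I_hole = (1/2)mr² + md² = (1/2)(0.021293)(0.117)² + (0.021293)(0.192)² = 0.00093068 kg m^2.
Treating the hole as negative mass, I = I₀ − I_hole = 0.010765 − 0.00093068 = 0.0098342 kg m^2.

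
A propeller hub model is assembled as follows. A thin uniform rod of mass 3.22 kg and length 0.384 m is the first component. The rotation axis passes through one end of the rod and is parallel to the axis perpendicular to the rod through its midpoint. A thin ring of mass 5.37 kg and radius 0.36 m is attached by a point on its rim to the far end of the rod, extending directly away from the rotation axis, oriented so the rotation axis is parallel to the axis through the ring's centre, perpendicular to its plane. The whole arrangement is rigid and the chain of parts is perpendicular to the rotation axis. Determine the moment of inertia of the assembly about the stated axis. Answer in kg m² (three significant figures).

Thin rod: I_cm = (1/12)ML² = (1/12)(3.22)(0.384)² = 0.039567 kg m²; centre at d = 0.192 m, so I = I_cm + Md² gives I = 0.039567 + (3.22)(0.192)² = 0.15827 kg m².
Thin ring: I_cm = MR² = (5.37)(0.36)² = 0.69595 kg m²; centre at d = 0.192 + 0.192 + 0.36 = 0.744 m, so I = I_cm + Md² gives I = 0.69595 + (5.37)(0.744)² = 3.6684 kg m².
Total I = 0.15827 + 3.6684 = 3.8267 kg m².

3.83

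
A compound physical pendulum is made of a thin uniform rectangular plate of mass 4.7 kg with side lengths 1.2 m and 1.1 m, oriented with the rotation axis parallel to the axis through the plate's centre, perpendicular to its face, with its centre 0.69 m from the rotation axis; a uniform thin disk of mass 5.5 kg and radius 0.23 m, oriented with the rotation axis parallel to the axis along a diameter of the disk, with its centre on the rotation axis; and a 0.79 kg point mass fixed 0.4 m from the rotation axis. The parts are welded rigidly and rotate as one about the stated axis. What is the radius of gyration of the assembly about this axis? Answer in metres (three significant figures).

0.562

Rectangular plate: I_cm = (1/12)M(a²+b²) = (1/12)(4.7)[(1.2)² + (1.1)²] = 1.0379 kg m^2; centre at d = 0.69 m, so I = I_cm + Md² gives I = 1.0379 + (4.7)(0.69)² = 3.2756 kg m^2.
Thin disk: I_cm = (1/4)MR² = (1/4)(5.5)(0.23)² = 0.072738 kg m^2; axis through the centre, so I = 0.072738 kg m^2.
Point mass: I_cm = 0; centre at d = 0.4 m, so I = I_cm + Md² gives I = 0 + (0.79)(0.4)² = 0.1264 kg m^2.
Total I = 3.4747 kg m^2; total mass M = 10.99 kg.
k = √(I/M) = √(3.4747/10.99) = 0.56229 m.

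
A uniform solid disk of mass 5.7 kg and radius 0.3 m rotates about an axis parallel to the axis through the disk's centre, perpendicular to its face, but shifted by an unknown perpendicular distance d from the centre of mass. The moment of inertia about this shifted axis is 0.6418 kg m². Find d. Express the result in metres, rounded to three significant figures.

0.260

About the centre-of-mass axis, I_cm = (1/2)MR² = (1/2)(5.7)(0.3)² = 0.2565 kg m².
Parallel axis theorem: I = I_cm + Md², so Md² = 0.6418 − 0.2565 = 0.3853 kg m².
d = √(0.3853 / 5.7) = 0.25999 m.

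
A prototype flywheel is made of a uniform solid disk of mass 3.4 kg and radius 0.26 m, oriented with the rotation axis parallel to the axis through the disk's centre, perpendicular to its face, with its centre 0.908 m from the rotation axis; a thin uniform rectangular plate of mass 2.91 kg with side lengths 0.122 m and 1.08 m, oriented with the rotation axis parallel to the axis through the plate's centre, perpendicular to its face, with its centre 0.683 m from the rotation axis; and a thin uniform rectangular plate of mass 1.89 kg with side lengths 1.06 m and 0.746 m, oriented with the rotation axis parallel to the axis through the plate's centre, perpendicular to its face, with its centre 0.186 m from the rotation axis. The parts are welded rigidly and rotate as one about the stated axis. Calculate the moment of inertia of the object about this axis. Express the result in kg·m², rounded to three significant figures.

4.89

Solid disk: I_cm = (1/2)MR² = (1/2)(3.4)(0.26)² = 0.11492 kg·m²; centre at d = 0.908 m, so the parallel axis theorem gives I = 0.11492 + (3.4)(0.908)² = 2.9181 kg·m².
Rectangular plate: I_cm = (1/12)M(a²+b²) = (1/12)(2.91)[(0.122)² + (1.08)²] = 0.28646 kg·m²; centre at d = 0.683 m, so the parallel axis theorem gives I = 0.28646 + (2.91)(0.683)² = 1.6439 kg·m².
Rectangular plate: I_cm = (1/12)M(a²+b²) = (1/12)(1.89)[(1.06)² + (0.746)²] = 0.26462 kg·m²; centre at d = 0.186 m, so the parallel axis theorem gives I = 0.26462 + (1.89)(0.186)² = 0.33 kg·m².
Total I = 2.9181 + 1.6439 + 0.33 = 4.892 kg·m².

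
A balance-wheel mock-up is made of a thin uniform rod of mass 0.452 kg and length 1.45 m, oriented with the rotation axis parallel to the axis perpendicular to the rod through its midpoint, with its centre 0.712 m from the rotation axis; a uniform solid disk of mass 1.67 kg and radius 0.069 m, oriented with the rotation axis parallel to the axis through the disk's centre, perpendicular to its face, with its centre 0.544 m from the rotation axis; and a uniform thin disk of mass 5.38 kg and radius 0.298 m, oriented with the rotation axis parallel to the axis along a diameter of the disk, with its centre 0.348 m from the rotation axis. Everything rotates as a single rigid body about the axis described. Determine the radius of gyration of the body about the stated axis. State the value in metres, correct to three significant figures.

Thin rod: I_cm = (1/12)ML² = (1/12)(0.452)(1.45)² = 0.079194 kg m^2; centre at d = 0.712 m, so I = I_cm + Md² gives I = 0.079194 + (0.452)(0.712)² = 0.30833 kg m^2.
Solid disk: I_cm = (1/2)MR² = (1/2)(1.67)(0.069)² = 0.0039754 kg m^2; centre at d = 0.544 m, so I = I_cm + Md² gives I = 0.0039754 + (1.67)(0.544)² = 0.49819 kg m^2.
Thin disk: I_cm = (1/4)MR² = (1/4)(5.38)(0.298)² = 0.11944 kg m^2; centre at d = 0.348 m, so I = I_cm + Md² gives I = 0.11944 + (5.38)(0.348)² = 0.77098 kg m^2.
Total I = 1.5775 kg m^2; total mass M = 7.502 kg.
k = √(I/M) = √(1.5775/7.502) = 0.45856 m.

0.459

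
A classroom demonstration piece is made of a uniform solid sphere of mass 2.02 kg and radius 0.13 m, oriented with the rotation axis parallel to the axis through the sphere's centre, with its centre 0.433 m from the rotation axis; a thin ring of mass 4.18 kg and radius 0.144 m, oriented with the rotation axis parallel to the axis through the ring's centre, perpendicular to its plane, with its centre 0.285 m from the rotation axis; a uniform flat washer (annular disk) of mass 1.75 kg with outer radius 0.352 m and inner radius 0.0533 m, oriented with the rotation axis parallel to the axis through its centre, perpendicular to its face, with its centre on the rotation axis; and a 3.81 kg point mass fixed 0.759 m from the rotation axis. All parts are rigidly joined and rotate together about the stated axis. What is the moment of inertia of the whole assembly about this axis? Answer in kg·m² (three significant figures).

3.12

Solid sphere: I_cm = (2/5)MR² = (2/5)(2.02)(0.13)² = 0.013655 kg·m²; centre at d = 0.433 m, so the parallel axis theorem gives I = 0.013655 + (2.02)(0.433)² = 0.39238 kg·m².
Thin ring: I_cm = MR² = (4.18)(0.144)² = 0.086676 kg·m²; centre at d = 0.285 m, so the parallel axis theorem gives I = 0.086676 + (4.18)(0.285)² = 0.4262 kg·m².
Annular disk: I_cm = (1/2)M(R²+r²) = (1/2)(1.75)[(0.352)² + (0.0533)²] = 0.1109 kg·m²; axis through the centre, so I = 0.1109 kg·m².
Point mass: I_cm = 0; centre at d = 0.759 m, so the parallel axis theorem gives I = 0 + (3.81)(0.759)² = 2.1949 kg·m².
Total I = 0.39238 + 0.4262 + 0.1109 + 2.1949 = 3.1244 kg·m².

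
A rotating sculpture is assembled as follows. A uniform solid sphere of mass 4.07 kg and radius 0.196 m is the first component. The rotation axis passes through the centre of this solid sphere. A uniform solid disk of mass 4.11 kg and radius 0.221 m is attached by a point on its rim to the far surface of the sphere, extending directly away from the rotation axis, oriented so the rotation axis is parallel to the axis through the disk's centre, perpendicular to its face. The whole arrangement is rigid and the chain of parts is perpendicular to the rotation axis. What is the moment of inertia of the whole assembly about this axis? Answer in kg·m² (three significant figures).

Solid sphere: I_cm = (2/5)MR² = (2/5)(4.07)(0.196)² = 0.062541 kg·m²; axis through the centre, so I = 0.062541 kg·m².
Solid disk: I_cm = (1/2)MR² = (1/2)(4.11)(0.221)² = 0.10037 kg·m²; centre at d = 0.196 + 0.221 = 0.417 m, so I = I_cm + Md² gives I = 0.10037 + (4.11)(0.417)² = 0.81505 kg·m².
Total I = 0.062541 + 0.81505 = 0.87759 kg·m².

0.878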